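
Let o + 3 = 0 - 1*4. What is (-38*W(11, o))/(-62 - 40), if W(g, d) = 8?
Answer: 152/51 ≈ 2.9804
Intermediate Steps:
o = -7 (o = -3 + (0 - 1*4) = -3 + (0 - 4) = -3 - 4 = -7)
(-38*W(11, o))/(-62 - 40) = (-38*8)/(-62 - 40) = -304/(-102) = -304*(-1/102) = 152/51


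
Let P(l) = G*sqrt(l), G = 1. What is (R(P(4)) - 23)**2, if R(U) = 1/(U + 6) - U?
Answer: 39601/64 ≈ 618.77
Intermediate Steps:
P(l) = sqrt(l) (P(l) = 1*sqrt(l) = sqrt(l))
R(U) = 1/(6 + U) - U
(R(P(4)) - 23)**2 = ((1 - (sqrt(4))**2 - 6*sqrt(4))/(6 + sqrt(4)) - 23)**2 = ((1 - 1*2**2 - 6*2)/(6 + 2) - 23)**2 = ((1 - 1*4 - 12)/8 - 23)**2 = ((1 - 4 - 12)/8 - 23)**2 = ((1/8)*(-15) - 23)**2 = (-15/8 - 23)**2 = (-199/8)**2 = 39601/64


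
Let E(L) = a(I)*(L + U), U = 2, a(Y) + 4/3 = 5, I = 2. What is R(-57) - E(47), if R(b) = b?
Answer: -710/3 ≈ -236.67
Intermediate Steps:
a(Y) = 11/3 (a(Y) = -4/3 + 5 = 11/3)
E(L) = 22/3 + 11*L/3 (E(L) = 11*(L + 2)/3 = 11*(2 + L)/3 = 22/3 + 11*L/3)
R(-57) - E(47) = -57 - (22/3 + (11/3)*47) = -57 - (22/3 + 517/3) = -57 - 1*539/3 = -57 - 539/3 = -710/3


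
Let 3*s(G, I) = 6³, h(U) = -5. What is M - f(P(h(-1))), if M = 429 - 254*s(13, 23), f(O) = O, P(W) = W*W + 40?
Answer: -17924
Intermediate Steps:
P(W) = 40 + W² (P(W) = W² + 40 = 40 + W²)
s(G, I) = 72 (s(G, I) = (⅓)*6³ = (⅓)*216 = 72)
M = -17859 (M = 429 - 254*72 = 429 - 18288 = -17859)
M - f(P(h(-1))) = -17859 - (40 + (-5)²) = -17859 - (40 + 25) = -17859 - 1*65 = -17859 - 65 = -17924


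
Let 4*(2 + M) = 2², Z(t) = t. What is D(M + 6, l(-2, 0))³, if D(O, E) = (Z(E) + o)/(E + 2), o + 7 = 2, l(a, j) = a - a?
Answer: -125/8 ≈ -15.625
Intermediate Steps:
l(a, j) = 0
o = -5 (o = -7 + 2 = -5)
M = -1 (M = -2 + (¼)*2² = -2 + (¼)*4 = -2 + 1 = -1)
D(O, E) = (-5 + E)/(2 + E) (D(O, E) = (E - 5)/(E + 2) = (-5 + E)/(2 + E))
D(M + 6, l(-2, 0))³ = ((-5 + 0)/(2 + 0))³ = (-5/2)³ = -125/8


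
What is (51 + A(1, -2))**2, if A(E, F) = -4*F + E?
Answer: 3600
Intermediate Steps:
A(E, F) = E - 4*F
(51 + A(1, -2))**2 = (51 + (1 - 4*(-2)))**2 = (51 + (1 + 8))**2 = (51 + 9)**2 = 60**2 = 3600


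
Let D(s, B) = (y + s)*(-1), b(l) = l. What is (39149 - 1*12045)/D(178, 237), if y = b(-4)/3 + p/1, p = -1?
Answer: -81312/527 ≈ -154.29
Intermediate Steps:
y = -7/3 (y = -4/3 - 1/1 = -4*1/3 - 1*1 = -4/3 - 1 = -7/3 ≈ -2.3333)
D(s, B) = 7/3 - s (D(s, B) = (-7/3 + s)*(-1) = 7/3 - s)
(39149 - 1*12045)/D(178, 237) = (39149 - 1*12045)/(7/3 - 1*178) = (39149 - 12045)/(7/3 - 178) = 27104/(-527/3) = 27104*(-3/527) = -81312/527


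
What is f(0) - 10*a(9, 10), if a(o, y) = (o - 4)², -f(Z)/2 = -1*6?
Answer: -238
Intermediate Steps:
f(Z) = 12 (f(Z) = -(-2)*6 = -2*(-6) = 12)
a(o, y) = (-4 + o)²
f(0) - 10*a(9, 10) = 12 - 10*(-4 + 9)² = 12 - 10*5² = 12 - 10*25 = 12 - 250 = -238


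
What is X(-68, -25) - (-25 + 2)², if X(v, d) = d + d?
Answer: -579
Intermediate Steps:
X(v, d) = 2*d
X(-68, -25) - (-25 + 2)² = 2*(-25) - (-25 + 2)² = -50 - 1*(-23)² = -50 - 1*529 = -50 - 529 = -579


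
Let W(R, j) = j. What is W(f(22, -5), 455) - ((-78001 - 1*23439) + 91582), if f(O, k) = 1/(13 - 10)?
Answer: 10313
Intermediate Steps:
f(O, k) = 1/3
W(f(22, -5), 455) - ((-78001 - 1*23439) + 91582) = 455 - ((-78001 - 1*23439) + 91582) = 455 - ((-78001 - 23439) + 91582) = 455 - (-101440 + 91582) = 455 - 1*(-9858) = 455 + 9858 = 10313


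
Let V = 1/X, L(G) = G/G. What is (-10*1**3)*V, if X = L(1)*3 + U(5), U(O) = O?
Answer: -5/4 ≈ -1.2500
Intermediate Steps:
L(G) = 1
X = 8 (X = 1*3 + 5 = 3 + 5 = 8)
V = 1/8 ≈ 0.12500
(-10*1**3)*V = -10*1**3*(1/8) = -10*1*(1/8) = -10*1/8 = -5/4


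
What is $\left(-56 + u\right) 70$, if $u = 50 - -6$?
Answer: $0$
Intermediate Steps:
$u = 56$ ($u = 50 + 6 = 56$)
$\left(-56 + u\right) 70 = \left(-56 + 56\right) 70 = 0 \cdot 70 = 0$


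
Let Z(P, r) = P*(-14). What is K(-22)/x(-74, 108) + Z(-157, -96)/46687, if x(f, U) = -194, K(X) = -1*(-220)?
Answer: -4922364/4528639 ≈ -1.0869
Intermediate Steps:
K(X) = 220
Z(P, r) = -14*P
K(-22)/x(-74, 108) + Z(-157, -96)/46687 = 220/(-194) - 14*(-157)/46687 = 220*(-1/194) + 2198*(1/46687) = -110/97 + 2198/46687 = -4922364/4528639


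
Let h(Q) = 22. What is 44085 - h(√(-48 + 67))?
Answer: 44063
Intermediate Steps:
44085 - h(√(-48 + 67)) = 44085 - 1*22 = 44085 - 22 = 44063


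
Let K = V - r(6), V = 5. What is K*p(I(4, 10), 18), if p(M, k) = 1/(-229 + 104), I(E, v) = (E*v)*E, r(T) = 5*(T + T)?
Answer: 11/25 ≈ 0.44000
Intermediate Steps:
r(T) = 10*T (r(T) = 5*(2*T) = 10*T)
I(E, v) = v*E**2
p(M, k) = -1/125 (p(M, k) = 1/(-125) = -1/125)
K = -55 (K = 5 - 10*6 = 5 - 1*60 = 5 - 60 = -55)
K*p(I(4, 10), 18) = -55*(-1/125) = 11/25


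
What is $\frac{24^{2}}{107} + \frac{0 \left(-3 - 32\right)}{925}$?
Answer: $\frac{576}{107} \approx 5.3832$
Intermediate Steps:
$\frac{24^{2}}{107} + \frac{0 \left(-3 - 32\right)}{925} = 576 \cdot \frac{1}{107} + 0 \left(-35\right) \frac{1}{925} = \frac{576}{107} + 0 \cdot \frac{1}{925} = \frac{576}{107} + 0 = \frac{576}{107}$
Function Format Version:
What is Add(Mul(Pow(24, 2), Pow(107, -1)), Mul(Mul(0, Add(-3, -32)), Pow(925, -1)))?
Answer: Rational(576, 107) ≈ 5.3832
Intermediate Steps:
Add(Mul(Pow(24, 2), Pow(107, -1)), Mul(Mul(0, Add(-3, -32)), Pow(925, -1))) = Add(Mul(576, Rational(1, 107)), Mul(Mul(0, -35), Rational(1, 925))) = Add(Rational(576, 107), Mul(0, Rational(1, 925))) = Add(Rational(576, 107), 0) = Rational(576, 107)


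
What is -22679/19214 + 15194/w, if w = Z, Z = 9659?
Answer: 5606235/14276002 ≈ 0.39270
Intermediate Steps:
w = 9659
-22679/19214 + 15194/w = -22679/19214 + 15194/9659 = 5606235/14276002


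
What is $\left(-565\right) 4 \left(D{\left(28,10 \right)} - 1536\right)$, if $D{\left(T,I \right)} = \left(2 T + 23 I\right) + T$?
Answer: $2761720$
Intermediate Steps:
$D{\left(T,I \right)} = 3 T + 23 I$
$\left(-565\right) 4 \left(D{\left(28,10 \right)} - 1536\right) = \left(-565\right) 4 \left(\left(3 \cdot 28 + 23 \cdot 10\right) - 1536\right) = - 2260 \left(\left(84 + 230\right) - 1536\right) = - 2260 \left(314 - 1536\right) = \left(-2260\right) \left(-1222\right) = 2761720$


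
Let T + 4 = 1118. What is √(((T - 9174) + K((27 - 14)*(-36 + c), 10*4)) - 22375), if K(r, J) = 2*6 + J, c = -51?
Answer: I*√30383 ≈ 174.31*I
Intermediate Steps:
T = 1114 (T = -4 + 1118 = 1114)
K(r, J) = 12 + J
√(((T - 9174) + K((27 - 14)*(-36 + c), 10*4)) - 22375) = √(((1114 - 9174) + (12 + 10*4)) - 22375) = √((-8060 + (12 + 40)) - 22375) = √((-8060 + 52) - 22375) = √(-8008 - 22375) = √(-30383) = I*√30383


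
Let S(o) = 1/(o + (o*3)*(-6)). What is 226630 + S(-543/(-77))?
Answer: 2092021453/9231 ≈ 2.2663e+5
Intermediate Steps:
S(o) = -1/(17*o) (S(o) = 1/(o + (3*o)*(-6)) = 1/(o - 18*o) = 1/(-17*o) = -1/(17*o))
226630 + S(-543/(-77)) = 226630 - 1/(17*((-543/(-77)))) = 226630 - 1/(17*((-543*(-1/77)))) = 226630 - 1/(17*543/77) = 226630 - 1/17*77/543 = 226630 - 77/9231 = 2092021453/9231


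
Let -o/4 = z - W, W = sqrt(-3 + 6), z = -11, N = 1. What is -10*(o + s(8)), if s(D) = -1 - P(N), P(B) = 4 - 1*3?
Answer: -420 - 40*sqrt(3) ≈ -489.28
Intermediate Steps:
P(B) = 1 (P(B) = 4 - 3 = 1)
W = sqrt(3) ≈ 1.7320
o = 44 + 4*sqrt(3) (o = -4*(-11 - sqrt(3)) = 44 + 4*sqrt(3) ≈ 50.928)
s(D) = -2 (s(D) = -1 - 1*1 = -1 - 1 = -2)
-10*(o + s(8)) = -10*((44 + 4*sqrt(3)) - 2) = -10*(42 + 4*sqrt(3)) = -420 - 40*sqrt(3)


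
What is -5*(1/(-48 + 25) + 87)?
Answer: -10000/23 ≈ -434.78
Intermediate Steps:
-5*(1/(-48 + 25) + 87) = -5*(1/(-23) + 87) = -5*(-1/23 + 87) = -5*2000/23 = -10000/23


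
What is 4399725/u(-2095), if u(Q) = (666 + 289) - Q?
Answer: 175989/122 ≈ 1442.5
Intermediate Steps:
u(Q) = 955 - Q
4399725/u(-2095) = 4399725/(955 - 1*(-2095)) = 4399725/(955 + 2095) = 4399725/3050 = 4399725*(1/3050) = 175989/122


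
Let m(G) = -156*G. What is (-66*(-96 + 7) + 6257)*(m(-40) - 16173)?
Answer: -120497223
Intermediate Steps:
(-66*(-96 + 7) + 6257)*(m(-40) - 16173) = (-66*(-96 + 7) + 6257)*(-156*(-40) - 16173) = (-66*(-89) + 6257)*(6240 - 16173) = (5874 + 6257)*(-9933) = 12131*(-9933) = -120497223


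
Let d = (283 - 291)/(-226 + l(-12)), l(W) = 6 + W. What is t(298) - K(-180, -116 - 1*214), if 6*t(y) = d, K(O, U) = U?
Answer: 57421/174 ≈ 330.01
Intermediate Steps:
d = 1/29 (d = (283 - 291)/(-226 + (6 - 12)) = -8/(-226 - 6) = -8/(-232) = -8*(-1/232) = 1/29 ≈ 0.034483)
t(y) = 1/174 (t(y) = (⅙)*(1/29) = 1/174)
t(298) - K(-180, -116 - 1*214) = 1/174 - (-116 - 1*214) = 1/174 - (-116 - 214) = 1/174 - 1*(-330) = 1/174 + 330 = 57421/174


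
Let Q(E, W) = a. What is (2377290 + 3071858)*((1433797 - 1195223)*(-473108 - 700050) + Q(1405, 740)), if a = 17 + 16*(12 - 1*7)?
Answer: -1525134769425651060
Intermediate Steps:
a = 97 (a = 17 + 16*(12 - 7) = 17 + 16*5 = 17 + 80 = 97)
Q(E, W) = 97
(2377290 + 3071858)*((1433797 - 1195223)*(-473108 - 700050) + Q(1405, 740)) = (2377290 + 3071858)*((1433797 - 1195223)*(-473108 - 700050) + 97) = 5449148*(238574*(-1173158) + 97) = 5449148*(-279884996692 + 97) = 5449148*(-279884996595) = -1525134769425651060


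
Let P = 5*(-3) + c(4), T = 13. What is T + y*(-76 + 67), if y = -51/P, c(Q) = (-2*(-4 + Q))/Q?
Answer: -88/5 ≈ -17.600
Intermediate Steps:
c(Q) = (8 - 2*Q)/Q
P = -15 (P = 5*(-3) + (-2 + 8/4) = -15 + (-2 + 8*(1/4)) = -15 + (-2 + 2) = -15 + 0 = -15)
y = 17/5 (y = -51/(-15) = -51*(-1/15) = 17/5 ≈ 3.4000)
T + y*(-76 + 67) = 13 + 17*(-76 + 67)/5 = 13 + (17/5)*(-9) = 13 - 153/5 = -88/5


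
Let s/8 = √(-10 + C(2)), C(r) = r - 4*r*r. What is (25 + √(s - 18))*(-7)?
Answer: -175 - 7*√(-18 + 16*I*√6) ≈ -199.81 - 38.699*I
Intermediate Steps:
C(r) = r - 4*r²
s = 16*I*√6 (s = 8*√(-10 + 2*(1 - 4*2)) = 8*√(-10 + 2*(1 - 8)) = 8*√(-10 + 2*(-7)) = 8*√(-10 - 14) = 8*√(-24) = 8*(2*I*√6) = 16*I*√6 ≈ 39.192*I)
(25 + √(s - 18))*(-7) = (25 + √(16*I*√6 - 18))*(-7) = (25 + √(-18 + 16*I*√6))*(-7) = -175 - 7*√(-18 + 16*I*√6)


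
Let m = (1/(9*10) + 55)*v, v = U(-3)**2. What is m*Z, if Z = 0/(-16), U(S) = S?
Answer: 0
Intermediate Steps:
Z = 0 (Z = 0*(-1/16) = 0)
v = 9 (v = (-3)**2 = 9)
m = 4951/10 (m = (1/(9*10) + 55)*9 = (1/90 + 55)*9 = (4951/90)*9 = 4951/10 ≈ 495.10)
m*Z = (4951/10)*0 = 0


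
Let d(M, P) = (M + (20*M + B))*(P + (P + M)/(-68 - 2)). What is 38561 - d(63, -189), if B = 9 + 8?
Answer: 289409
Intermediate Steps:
B = 17
d(M, P) = (17 + 21*M)*(-M/70 + 69*P/70) (d(M, P) = (M + (20*M + 17))*(P + (P + M)/(-68 - 2)) = (M + (17 + 20*M))*(P + (M + P)/(-70)) = (17 + 21*M)*(P + (M + P)*(-1/70)) = (17 + 21*M)*(P + (-M/70 - P/70)) = (17 + 21*M)*(-M/70 + 69*P/70))
38561 - d(63, -189) = 38561 - (-17/70*63 - 3/10*63² + (1173/70)*(-189) + (207/10)*63*(-189)) = 38561 - (-153/10 - 3/10*3969 - 31671/10 - 2464749/10) = 38561 - (-153/10 - 11907/10 - 31671/10 - 2464749/10) = 38561 - 1*(-250848) = 38561 + 250848 = 289409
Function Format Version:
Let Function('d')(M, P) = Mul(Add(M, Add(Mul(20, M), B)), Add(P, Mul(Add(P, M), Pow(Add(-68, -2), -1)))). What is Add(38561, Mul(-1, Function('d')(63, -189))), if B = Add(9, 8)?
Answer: 289409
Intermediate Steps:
B = 17
Function('d')(M, P) = Mul(Add(17, Mul(21, M)), Add(Mul(Rational(-1, 70), M), Mul(Rational(69, 70), P))) (Function('d')(M, P) = Mul(Add(M, Add(Mul(20, M), 17)), Add(P, Mul(Add(P, M), Pow(Add(-68, -2), -1)))) = Mul(Add(M, Add(17, Mul(20, M))), Add(P, Mul(Add(M, P), Pow(-70, -1)))) = Mul(Add(17, Mul(21, M)), Add(P, Mul(Add(M, P), Rational(-1, 70)))) = Mul(Add(17, Mul(21, M)), Add(P, Add(Mul(Rational(-1, 70), M), Mul(Rational(-1, 70), P)))) = Mul(Add(17, Mul(21, M)), Add(Mul(Rational(-1, 70), M), Mul(Rational(69, 70), P))))
Add(38561, Mul(-1, Function('d')(63, -189))) = Add(38561, Mul(-1, Add(Mul(Rational(-17, 70), 63), Mul(Rational(-3, 10), Pow(63, 2)), Mul(Rational(1173, 70), -189), Mul(Rational(207, 10), 63, -189)))) = Add(38561, Mul(-1, Add(Rational(-153, 10), Mul(Rational(-3, 10), 3969), Rational(-31671, 10), Rational(-2464749, 10)))) = Add(38561, Mul(-1, Add(Rational(-153, 10), Rational(-11907, 10), Rational(-31671, 10), Rational(-2464749, 10)))) = Add(38561, Mul(-1, -250848)) = Add(38561, 250848) = 289409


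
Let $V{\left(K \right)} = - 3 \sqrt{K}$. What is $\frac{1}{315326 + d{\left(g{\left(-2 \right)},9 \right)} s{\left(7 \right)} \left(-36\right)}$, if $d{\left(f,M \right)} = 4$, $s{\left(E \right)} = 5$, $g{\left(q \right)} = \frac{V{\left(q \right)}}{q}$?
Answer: $\frac{1}{314606} \approx 3.1786 \cdot 10^{-6}$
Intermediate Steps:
$g{\left(q \right)} = - \frac{3}{\sqrt{q}}$ ($g{\left(q \right)} = \frac{\left(-3\right) \sqrt{q}}{q} = - \frac{3}{\sqrt{q}}$)
$\frac{1}{315326 + d{\left(g{\left(-2 \right)},9 \right)} s{\left(7 \right)} \left(-36\right)} = \frac{1}{315326 + 4 \cdot 5 \left(-36\right)} = \frac{1}{315326 + 20 \left(-36\right)} = \frac{1}{315326 - 720} = \frac{1}{314606}$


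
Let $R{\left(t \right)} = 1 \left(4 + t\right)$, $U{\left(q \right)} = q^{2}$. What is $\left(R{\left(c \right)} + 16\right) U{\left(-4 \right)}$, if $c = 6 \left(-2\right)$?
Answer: $128$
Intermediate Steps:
$c = -12$
$R{\left(t \right)} = 4 + t$
$\left(R{\left(c \right)} + 16\right) U{\left(-4 \right)} = \left(\left(4 - 12\right) + 16\right) \left(-4\right)^{2} = \left(-8 + 16\right) 16 = 8 \cdot 16 = 128$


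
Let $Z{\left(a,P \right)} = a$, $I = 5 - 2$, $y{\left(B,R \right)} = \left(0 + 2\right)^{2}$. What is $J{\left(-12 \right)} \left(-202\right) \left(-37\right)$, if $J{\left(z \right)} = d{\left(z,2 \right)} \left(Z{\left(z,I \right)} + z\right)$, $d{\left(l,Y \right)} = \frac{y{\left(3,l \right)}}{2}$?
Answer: $-358752$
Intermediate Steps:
$y{\left(B,R \right)} = 4$ ($y{\left(B,R \right)} = 2^{2} = 4$)
$d{\left(l,Y \right)} = 2$ ($d{\left(l,Y \right)} = \frac{4}{2} = 4 \cdot \frac{1}{2} = 2$)
$I = 3$ ($I = 5 - 2 = 3$)
$J{\left(z \right)} = 4 z$ ($J{\left(z \right)} = 2 \left(z + z\right) = 2 \cdot 2 z = 4 z$)
$J{\left(-12 \right)} \left(-202\right) \left(-37\right) = 4 \left(-12\right) \left(-202\right) \left(-37\right) = \left(-48\right) \left(-202\right) \left(-37\right) = 9696 \left(-37\right) = -358752$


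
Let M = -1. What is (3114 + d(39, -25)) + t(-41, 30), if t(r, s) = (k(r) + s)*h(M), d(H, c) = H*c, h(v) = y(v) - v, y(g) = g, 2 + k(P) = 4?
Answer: 2139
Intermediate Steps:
k(P) = 2 (k(P) = -2 + 4 = 2)
h(v) = 0 (h(v) = v - v = 0)
t(r, s) = 0 (t(r, s) = (2 + s)*0 = 0)
(3114 + d(39, -25)) + t(-41, 30) = (3114 + 39*(-25)) + 0 = (3114 - 975) + 0 = 2139 + 0 = 2139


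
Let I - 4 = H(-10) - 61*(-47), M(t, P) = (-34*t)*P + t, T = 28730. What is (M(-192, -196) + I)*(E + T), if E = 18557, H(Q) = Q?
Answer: -60376940053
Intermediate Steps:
M(t, P) = t - 34*P*t (M(t, P) = -34*P*t + t = t - 34*P*t)
I = 2861 (I = 4 + (-10 - 61*(-47)) = 4 + (-10 + 2867) = 4 + 2857 = 2861)
(M(-192, -196) + I)*(E + T) = (-192*(1 - 34*(-196)) + 2861)*(18557 + 28730) = (-192*(1 + 6664) + 2861)*47287 = (-192*6665 + 2861)*47287 = (-1279680 + 2861)*47287 = -1276819*47287 = -60376940053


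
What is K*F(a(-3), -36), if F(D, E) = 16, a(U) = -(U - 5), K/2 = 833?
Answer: 26656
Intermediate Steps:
K = 1666 (K = 2*833 = 1666)
a(U) = 5 - U (a(U) = -(-5 + U) = 5 - U)
K*F(a(-3), -36) = 1666*16 = 26656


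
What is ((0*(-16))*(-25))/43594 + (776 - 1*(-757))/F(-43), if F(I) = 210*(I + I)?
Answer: -73/860 ≈ -0.084884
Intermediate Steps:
F(I) = 420*I (F(I) = 210*(2*I) = 420*I)
((0*(-16))*(-25))/43594 + (776 - 1*(-757))/F(-43) = ((0*(-16))*(-25))/43594 + (776 - 1*(-757))/((420*(-43))) = (0*(-25))*(1/43594) + (776 + 757)/(-18060) = 0*(1/43594) + 1533*(-1/18060) = 0 - 73/860 = -73/860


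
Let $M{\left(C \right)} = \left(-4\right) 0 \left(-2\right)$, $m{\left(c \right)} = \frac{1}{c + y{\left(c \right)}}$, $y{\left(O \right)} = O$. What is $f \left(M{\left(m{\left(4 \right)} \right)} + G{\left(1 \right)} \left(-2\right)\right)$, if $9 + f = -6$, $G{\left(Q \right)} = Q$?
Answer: $30$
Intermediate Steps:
$f = -15$ ($f = -9 - 6 = -15$)
$m{\left(c \right)} = \frac{1}{2 c}$ ($m{\left(c \right)} = \frac{1}{c + c} = \frac{1}{2 c}$)
$M{\left(C \right)} = 0$ ($M{\left(C \right)} = 0 \left(-2\right) = 0$)
$f \left(M{\left(m{\left(4 \right)} \right)} + G{\left(1 \right)} \left(-2\right)\right) = - 15 \left(0 + 1 \left(-2\right)\right) = - 15 \left(0 - 2\right) = \left(-15\right) \left(-2\right) = 30$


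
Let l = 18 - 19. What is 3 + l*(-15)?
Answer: 18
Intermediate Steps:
l = -1
3 + l*(-15) = 3 - 1*(-15) = 3 + 15 = 18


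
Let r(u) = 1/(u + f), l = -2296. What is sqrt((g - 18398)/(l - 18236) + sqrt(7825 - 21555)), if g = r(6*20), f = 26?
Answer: sqrt(223668548414 + 249612150544*I*sqrt(13730))/499612 ≈ 7.6836 + 7.625*I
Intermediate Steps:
r(u) = 1/(26 + u) (r(u) = 1/(u + 26) = 1/(26 + u))
g = 1/146 (g = 1/(26 + 6*20) = 1/(26 + 120) = 1/146 ≈ 0.0068493)
sqrt((g - 18398)/(l - 18236) + sqrt(7825 - 21555)) = sqrt((1/146 - 18398)/(-2296 - 18236) + sqrt(7825 - 21555)) = sqrt(-2686107/146/(-20532) + sqrt(-13730)) = sqrt(-2686107/146*(-1/20532) + I*sqrt(13730)) = sqrt(895369/999224 + I*sqrt(13730))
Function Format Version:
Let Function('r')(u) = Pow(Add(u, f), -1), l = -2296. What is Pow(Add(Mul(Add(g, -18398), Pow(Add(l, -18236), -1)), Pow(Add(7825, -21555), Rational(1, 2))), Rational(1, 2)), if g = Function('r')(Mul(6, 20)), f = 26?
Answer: Mul(Rational(1, 499612), Pow(Add(223668548414, Mul(249612150544, I, Pow(13730, Rational(1, 2)))), Rational(1, 2))) ≈ Add(7.6836, Mul(7.6250, I))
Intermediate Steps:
Function('r')(u) = Pow(Add(26, u), -1) (Function('r')(u) = Pow(Add(u, 26), -1) = Pow(Add(26, u), -1))
g = Rational(1, 146) (g = Pow(Add(26, Mul(6, 20)), -1) = Pow(Add(26, 120), -1) = Pow(146, -1) = Rational(1, 146) ≈ 0.0068493)
Pow(Add(Mul(Add(g, -18398), Pow(Add(l, -18236), -1)), Pow(Add(7825, -21555), Rational(1, 2))), Rational(1, 2)) = Pow(Add(Mul(Add(Rational(1, 146), -18398), Pow(Add(-2296, -18236), -1)), Pow(Add(7825, -21555), Rational(1, 2))), Rational(1, 2)) = Pow(Add(Mul(Rational(-2686107, 146), Pow(-20532, -1)), Pow(-13730, Rational(1, 2))), Rational(1, 2)) = Pow(Add(Mul(Rational(-2686107, 146), Rational(-1, 20532)), Mul(I, Pow(13730, Rational(1, 2)))), Rational(1, 2)) = Pow(Add(Rational(895369, 999224), Mul(I, Pow(13730, Rational(1, 2)))), Rational(1, 2))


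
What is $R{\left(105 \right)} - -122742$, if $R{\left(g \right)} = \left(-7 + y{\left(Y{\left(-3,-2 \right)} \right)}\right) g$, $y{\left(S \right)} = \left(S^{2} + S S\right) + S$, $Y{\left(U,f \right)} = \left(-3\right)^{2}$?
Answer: $139962$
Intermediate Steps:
$Y{\left(U,f \right)} = 9$
$y{\left(S \right)} = S + 2 S^{2}$ ($y{\left(S \right)} = \left(S^{2} + S^{2}\right) + S = 2 S^{2} + S = S + 2 S^{2}$)
$R{\left(g \right)} = 164 g$ ($R{\left(g \right)} = \left(-7 + 9 \left(1 + 2 \cdot 9\right)\right) g = \left(-7 + 9 \left(1 + 18\right)\right) g = \left(-7 + 9 \cdot 19\right) g = \left(-7 + 171\right) g = 164 g$)
$R{\left(105 \right)} - -122742 = 164 \cdot 105 - -122742 = 17220 + 122742 = 139962$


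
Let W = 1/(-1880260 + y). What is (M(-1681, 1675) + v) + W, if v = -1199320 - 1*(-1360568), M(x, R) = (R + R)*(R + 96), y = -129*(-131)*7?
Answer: 10737599570765/1761967 ≈ 6.0941e+6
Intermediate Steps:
y = 118293 (y = 16899*7 = 118293)
W = -1/1761967 (W = 1/(-1880260 + 118293) = 1/(-1761967) = -1/1761967 ≈ -5.6755e-7)
M(x, R) = 2*R*(96 + R) (M(x, R) = (2*R)*(96 + R) = 2*R*(96 + R))
v = 161248 (v = -1199320 + 1360568 = 161248)
(M(-1681, 1675) + v) + W = (2*1675*(96 + 1675) + 161248) - 1/1761967 = (2*1675*1771 + 161248) - 1/1761967 = (5932850 + 161248) - 1/1761967 = 6094098 - 1/1761967 = 10737599570765/1761967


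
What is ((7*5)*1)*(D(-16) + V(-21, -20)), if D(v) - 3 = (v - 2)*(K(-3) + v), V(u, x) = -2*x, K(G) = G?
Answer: 13475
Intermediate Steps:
D(v) = 3 + (-3 + v)*(-2 + v) (D(v) = 3 + (v - 2)*(-3 + v) = 3 + (-2 + v)*(-3 + v) = 3 + (-3 + v)*(-2 + v))
((7*5)*1)*(D(-16) + V(-21, -20)) = ((7*5)*1)*((9 + (-16)² - 5*(-16)) - 2*(-20)) = (35*1)*((9 + 256 + 80) + 40) = 35*(345 + 40) = 35*385 = 13475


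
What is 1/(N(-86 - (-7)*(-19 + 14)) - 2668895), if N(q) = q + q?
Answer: -1/2669137 ≈ -3.7465e-7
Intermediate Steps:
N(q) = 2*q
1/(N(-86 - (-7)*(-19 + 14)) - 2668895) = 1/(2*(-86 - (-7)*(-19 + 14)) - 2668895) = 1/(2*(-86 - (-7)*(-5)) - 2668895) = 1/(2*(-86 - 1*35) - 2668895) = 1/(2*(-86 - 35) - 2668895) = 1/(2*(-121) - 2668895) = 1/(-242 - 2668895) = 1/(-2669137) = -1/2669137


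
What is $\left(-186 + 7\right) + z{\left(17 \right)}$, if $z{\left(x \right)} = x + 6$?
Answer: $-156$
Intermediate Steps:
$z{\left(x \right)} = 6 + x$
$\left(-186 + 7\right) + z{\left(17 \right)} = \left(-186 + 7\right) + \left(6 + 17\right) = -179 + 23 = -156$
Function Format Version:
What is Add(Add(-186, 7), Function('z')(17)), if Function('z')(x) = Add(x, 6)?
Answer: -156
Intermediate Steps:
Function('z')(x) = Add(6, x)
Add(Add(-186, 7), Function('z')(17)) = Add(Add(-186, 7), Add(6, 17)) = Add(-179, 23) = -156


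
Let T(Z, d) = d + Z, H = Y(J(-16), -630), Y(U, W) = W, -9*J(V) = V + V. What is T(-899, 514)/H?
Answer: 11/18 ≈ 0.61111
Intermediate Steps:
J(V) = -2*V/9 (J(V) = -(V + V)/9 = -2*V/9)
H = -630
T(Z, d) = Z + d
T(-899, 514)/H = (-899 + 514)/(-630) = -385*(-1/630) = 11/18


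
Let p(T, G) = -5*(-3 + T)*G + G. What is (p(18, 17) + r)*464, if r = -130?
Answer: -644032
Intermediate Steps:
p(T, G) = G - 5*G*(-3 + T) (p(T, G) = -5*G*(-3 + T) + G = G - 5*G*(-3 + T))
(p(18, 17) + r)*464 = (17*(16 - 5*18) - 130)*464 = (17*(16 - 90) - 130)*464 = (17*(-74) - 130)*464 = (-1258 - 130)*464 = -1388*464 = -644032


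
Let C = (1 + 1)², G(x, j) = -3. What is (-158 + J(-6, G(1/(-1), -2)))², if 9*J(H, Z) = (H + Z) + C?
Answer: 2036329/81 ≈ 25140.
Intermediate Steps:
C = 4 (C = 2² = 4)
J(H, Z) = 4/9 + H/9 + Z/9 (J(H, Z) = ((H + Z) + 4)/9 = (4 + H + Z)/9 = 4/9 + H/9 + Z/9)
(-158 + J(-6, G(1/(-1), -2)))² = (-158 + (4/9 + (⅑)*(-6) + (⅑)*(-3)))² = (-158 + (4/9 - ⅔ - ⅓))² = (-158 - 5/9)² = (-1427/9)² = 2036329/81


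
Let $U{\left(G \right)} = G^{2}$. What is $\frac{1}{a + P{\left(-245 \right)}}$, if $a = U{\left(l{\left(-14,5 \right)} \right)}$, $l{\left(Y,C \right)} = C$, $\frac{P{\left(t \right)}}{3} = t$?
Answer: $- \frac{1}{710} \approx -0.0014085$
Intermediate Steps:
$P{\left(t \right)} = 3 t$
$a = 25$ ($a = 5^{2} = 25$)
$\frac{1}{a + P{\left(-245 \right)}} = \frac{1}{25 + 3 \left(-245\right)} = \frac{1}{25 - 735} = \frac{1}{-710} = - \frac{1}{710}$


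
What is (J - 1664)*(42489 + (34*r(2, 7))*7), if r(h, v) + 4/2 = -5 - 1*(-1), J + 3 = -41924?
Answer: -1789890051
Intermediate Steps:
J = -41927 (J = -3 - 41924 = -41927)
r(h, v) = -6 (r(h, v) = -2 + (-5 - 1*(-1)) = -2 + (-5 + 1) = -2 - 4 = -6)
(J - 1664)*(42489 + (34*r(2, 7))*7) = (-41927 - 1664)*(42489 + (34*(-6))*7) = -43591*(42489 - 204*7) = -43591*(42489 - 1428) = -43591*41061 = -1789890051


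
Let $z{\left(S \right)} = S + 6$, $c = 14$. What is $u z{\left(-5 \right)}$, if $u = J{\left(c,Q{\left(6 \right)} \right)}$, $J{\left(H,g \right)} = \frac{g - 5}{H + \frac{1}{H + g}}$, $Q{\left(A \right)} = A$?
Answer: $\frac{20}{281} \approx 0.071174$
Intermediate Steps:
$J{\left(H,g \right)} = \frac{-5 + g}{H + \frac{1}{H + g}}$
$z{\left(S \right)} = 6 + S$
$u = \frac{20}{281}$ ($u = \frac{6^{2} - 70 - 30 + 14 \cdot 6}{1 + 14^{2} + 14 \cdot 6} = \frac{36 - 70 - 30 + 84}{1 + 196 + 84} = \frac{1}{281} \cdot 20 = \frac{20}{281} \approx 0.071174$)
$u z{\left(-5 \right)} = \frac{20 \left(6 - 5\right)}{281} = \frac{20}{281} \cdot 1 = \frac{20}{281}$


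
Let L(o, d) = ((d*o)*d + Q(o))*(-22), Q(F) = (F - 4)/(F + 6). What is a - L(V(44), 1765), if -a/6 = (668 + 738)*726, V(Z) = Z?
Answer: 15047066408/5 ≈ 3.0094e+9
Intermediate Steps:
Q(F) = (-4 + F)/(6 + F)
L(o, d) = -22*o*d**2 - 22*(-4 + o)/(6 + o) (L(o, d) = ((d*o)*d + (-4 + o)/(6 + o))*(-22) = (o*d**2 + (-4 + o)/(6 + o))*(-22) = -22*o*d**2 - 22*(-4 + o)/(6 + o))
a = -6124536 (a = -6*(668 + 738)*726 = -8436*726 = -6*1020756 = -6124536)
a - L(V(44), 1765) = -6124536 - 22*(4 - 1*44 - 1*44*1765**2*(6 + 44))/(6 + 44) = -6124536 - 22*(4 - 44 - 1*44*3115225*50)/50 = -6124536 - 22*(4 - 44 - 6853495000)/50 = -6124536 - 22*(-6853495040)/50 = -6124536 - 1*(-15077689088/5) = -6124536 + 15077689088/5 = 15047066408/5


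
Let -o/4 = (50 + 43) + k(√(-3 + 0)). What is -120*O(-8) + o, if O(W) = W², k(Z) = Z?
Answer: -8052 - 4*I*√3 ≈ -8052.0 - 6.9282*I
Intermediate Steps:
o = -372 - 4*I*√3 (o = -4*((50 + 43) + √(-3 + 0)) = -4*(93 + √(-3)) = -4*(93 + I*√3) = -372 - 4*I*√3 ≈ -372.0 - 6.9282*I)
-120*O(-8) + o = -120*(-8)² + (-372 - 4*I*√3) = -120*64 + (-372 - 4*I*√3) = -7680 + (-372 - 4*I*√3) = -8052 - 4*I*√3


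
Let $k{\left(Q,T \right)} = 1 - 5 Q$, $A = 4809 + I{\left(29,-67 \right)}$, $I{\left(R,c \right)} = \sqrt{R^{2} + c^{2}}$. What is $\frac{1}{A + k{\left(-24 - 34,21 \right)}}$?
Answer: $\frac{510}{2600467} - \frac{\sqrt{5330}}{26004670} \approx 0.00019331$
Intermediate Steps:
$A = 4809 + \sqrt{5330}$ ($A = 4809 + \sqrt{29^{2} + \left(-67\right)^{2}} = 4809 + \sqrt{841 + 4489} = 4809 + \sqrt{5330} \approx 4882.0$)
$\frac{1}{A + k{\left(-24 - 34,21 \right)}} = \frac{1}{\left(4809 + \sqrt{5330}\right) - \left(-1 + 5 \left(-24 - 34\right)\right)} = \frac{1}{\left(4809 + \sqrt{5330}\right) + \left(1 - -290\right)} = \frac{1}{\left(4809 + \sqrt{5330}\right) + \left(1 + 290\right)} = \frac{1}{\left(4809 + \sqrt{5330}\right) + 291} = \frac{1}{5100 + \sqrt{5330}}$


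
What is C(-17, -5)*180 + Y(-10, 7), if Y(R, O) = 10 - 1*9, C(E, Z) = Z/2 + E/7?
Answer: -6203/7 ≈ -886.14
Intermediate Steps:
C(E, Z) = Z/2 + E/7 (C(E, Z) = Z*(½) + E*(⅐) = Z/2 + E/7)
Y(R, O) = 1 (Y(R, O) = 10 - 9 = 1)
C(-17, -5)*180 + Y(-10, 7) = ((½)*(-5) + (⅐)*(-17))*180 + 1 = (-5/2 - 17/7)*180 + 1 = -69/14*180 + 1 = -6210/7 + 1 = -6203/7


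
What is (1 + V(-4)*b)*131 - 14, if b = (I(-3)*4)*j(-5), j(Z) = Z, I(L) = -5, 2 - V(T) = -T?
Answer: -26083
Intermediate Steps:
V(T) = 2 + T (V(T) = 2 - (-1)*T = 2 + T)
b = 100 (b = -5*4*(-5) = -20*(-5) = 100)
(1 + V(-4)*b)*131 - 14 = (1 + (2 - 4)*100)*131 - 14 = (1 - 2*100)*131 - 14 = (1 - 200)*131 - 14 = -199*131 - 14 = -26069 - 14 = -26083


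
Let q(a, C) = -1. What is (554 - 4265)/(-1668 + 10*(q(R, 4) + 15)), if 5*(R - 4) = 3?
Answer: 3711/1528 ≈ 2.4287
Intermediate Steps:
R = 23/5 (R = 4 + (⅕)*3 = 4 + ⅗ = 23/5 ≈ 4.6000)
(554 - 4265)/(-1668 + 10*(q(R, 4) + 15)) = (554 - 4265)/(-1668 + 10*(-1 + 15)) = -3711/(-1668 + 10*14) = -3711/(-1668 + 140) = -3711/(-1528) = -3711*(-1/1528) = 3711/1528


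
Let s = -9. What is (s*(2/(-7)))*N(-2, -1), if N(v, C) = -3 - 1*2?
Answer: -90/7 ≈ -12.857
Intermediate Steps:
N(v, C) = -5 (N(v, C) = -3 - 2 = -5)
(s*(2/(-7)))*N(-2, -1) = -18/(-7)*(-5) = -18*(-1)/7*(-5) = -9*(-2/7)*(-5) = (18/7)*(-5) = -90/7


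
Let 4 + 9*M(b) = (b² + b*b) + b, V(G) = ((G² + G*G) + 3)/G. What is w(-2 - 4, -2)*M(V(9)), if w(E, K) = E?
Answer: -12358/27 ≈ -457.70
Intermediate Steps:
V(G) = (3 + 2*G²)/G (V(G) = ((G² + G²) + 3)/G = (2*G² + 3)/G = (3 + 2*G²)/G)
M(b) = -4/9 + b/9 + 2*b²/9 (M(b) = -4/9 + ((b² + b*b) + b)/9 = -4/9 + ((b² + b²) + b)/9 = -4/9 + (2*b² + b)/9 = -4/9 + (b + 2*b²)/9 = -4/9 + (b/9 + 2*b²/9) = -4/9 + b/9 + 2*b²/9)
w(-2 - 4, -2)*M(V(9)) = (-2 - 4)*(-4/9 + (2*9 + 3/9)/9 + 2*(2*9 + 3/9)²/9) = -6*(-4/9 + (18 + 3*(⅑))/9 + 2*(18 + 3*(⅑))²/9) = -6*(-4/9 + (18 + ⅓)/9 + 2*(18 + ⅓)²/9) = -6*(-4/9 + (⅑)*(55/3) + 2*(55/3)²/9) = -6*(-4/9 + 55/27 + (2/9)*(3025/9)) = -6*(-4/9 + 55/27 + 6050/81) = -6*6179/81 = -12358/27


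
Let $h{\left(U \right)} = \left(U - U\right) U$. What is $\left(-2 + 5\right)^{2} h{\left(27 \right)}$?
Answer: $0$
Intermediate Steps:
$h{\left(U \right)} = 0$ ($h{\left(U \right)} = 0 U = 0$)
$\left(-2 + 5\right)^{2} h{\left(27 \right)} = \left(-2 + 5\right)^{2} \cdot 0 = 3^{2} \cdot 0 = 9 \cdot 0 = 0$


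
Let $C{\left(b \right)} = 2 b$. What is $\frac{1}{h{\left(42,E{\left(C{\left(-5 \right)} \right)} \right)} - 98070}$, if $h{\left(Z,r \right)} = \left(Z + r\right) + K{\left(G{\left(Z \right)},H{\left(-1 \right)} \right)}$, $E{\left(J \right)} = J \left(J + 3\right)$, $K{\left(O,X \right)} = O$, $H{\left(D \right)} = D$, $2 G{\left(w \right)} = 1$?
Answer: $- \frac{2}{195915} \approx -1.0209 \cdot 10^{-5}$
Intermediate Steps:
$G{\left(w \right)} = \frac{1}{2}$ ($G{\left(w \right)} = \frac{1}{2} \cdot 1 = \frac{1}{2}$)
$E{\left(J \right)} = J \left(3 + J\right)$
$h{\left(Z,r \right)} = \frac{1}{2} + Z + r$ ($h{\left(Z,r \right)} = \left(Z + r\right) + \frac{1}{2} = \frac{1}{2} + Z + r$)
$\frac{1}{h{\left(42,E{\left(C{\left(-5 \right)} \right)} \right)} - 98070} = \frac{1}{\left(\frac{1}{2} + 42 + 2 \left(-5\right) \left(3 + 2 \left(-5\right)\right)\right) - 98070} = \frac{1}{\left(\frac{1}{2} + 42 - 10 \left(3 - 10\right)\right) - 98070} = \frac{1}{\left(\frac{1}{2} + 42 - -70\right) - 98070} = \frac{1}{\left(\frac{1}{2} + 42 + 70\right) - 98070} = \frac{1}{\frac{225}{2} - 98070} = \frac{1}{- \frac{195915}{2}} = - \frac{2}{195915}$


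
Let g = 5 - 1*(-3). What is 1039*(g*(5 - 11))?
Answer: -49872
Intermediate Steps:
g = 8 (g = 5 + 3 = 8)
1039*(g*(5 - 11)) = 1039*(8*(5 - 11)) = 1039*(8*(-6)) = 1039*(-48) = -49872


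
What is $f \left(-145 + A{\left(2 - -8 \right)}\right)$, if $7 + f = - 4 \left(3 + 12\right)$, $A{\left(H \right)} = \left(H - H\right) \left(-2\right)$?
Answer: $9715$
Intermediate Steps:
$A{\left(H \right)} = 0$ ($A{\left(H \right)} = 0 \left(-2\right) = 0$)
$f = -67$ ($f = -7 - 4 \left(3 + 12\right) = -7 - 60 = -67$)
$f \left(-145 + A{\left(2 - -8 \right)}\right) = - 67 \left(-145 + 0\right) = \left(-67\right) \left(-145\right) = 9715$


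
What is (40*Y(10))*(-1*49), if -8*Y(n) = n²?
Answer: 24500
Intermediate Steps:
Y(n) = -n²/8
(40*Y(10))*(-1*49) = (40*(-⅛*10²))*(-1*49) = (40*(-⅛*100))*(-49) = (40*(-25/2))*(-49) = -500*(-49) = 24500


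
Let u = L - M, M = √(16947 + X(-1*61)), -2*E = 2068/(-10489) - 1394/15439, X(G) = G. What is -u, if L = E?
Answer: -23274759/161939671 + √16886 ≈ 129.80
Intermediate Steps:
E = 23274759/161939671 (E = -(2068/(-10489) - 1394/15439)/2 = -(2068*(-1/10489) - 1394*1/15439)/2 = -(-2068/10489 - 1394/15439)/2 = -½*(-46549518/161939671) = 23274759/161939671 ≈ 0.14372)
L = 23274759/161939671 ≈ 0.14372
M = √16886 (M = √(16947 - 1*61) = √(16947 - 61) = √16886 ≈ 129.95)
u = 23274759/161939671 - √16886 ≈ -129.80
-u = -(23274759/161939671 - √16886) = -23274759/161939671 + √16886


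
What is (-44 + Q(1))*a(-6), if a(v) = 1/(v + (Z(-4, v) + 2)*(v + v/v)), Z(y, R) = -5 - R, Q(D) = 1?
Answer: 43/21 ≈ 2.0476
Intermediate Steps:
a(v) = 1/(v + (1 + v)*(-3 - v)) (a(v) = 1/(v + ((-5 - v) + 2)*(v + v/v)) = 1/(v + (-3 - v)*(v + 1)) = 1/(v + (-3 - v)*(1 + v)) = 1/(v + (1 + v)*(-3 - v)))
(-44 + Q(1))*a(-6) = (-44 + 1)/(-3 + 2*(-6) - 1*(-6)*(5 - 6)) = -43/(-3 - 12 - 1*(-6)*(-1)) = -43/(-3 - 12 - 6) = -43/(-21) = -43*(-1/21) = 43/21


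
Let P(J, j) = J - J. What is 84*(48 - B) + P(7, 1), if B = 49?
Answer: -84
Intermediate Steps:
P(J, j) = 0
84*(48 - B) + P(7, 1) = 84*(48 - 1*49) + 0 = 84*(48 - 49) + 0 = 84*(-1) + 0 = -84 + 0 = -84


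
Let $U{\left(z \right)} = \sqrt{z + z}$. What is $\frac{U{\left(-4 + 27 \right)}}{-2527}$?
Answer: $- \frac{\sqrt{46}}{2527} \approx -0.0026839$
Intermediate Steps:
$U{\left(z \right)} = \sqrt{2} \sqrt{z}$ ($U{\left(z \right)} = \sqrt{2 z} = \sqrt{2} \sqrt{z}$)
$\frac{U{\left(-4 + 27 \right)}}{-2527} = \frac{\sqrt{2} \sqrt{-4 + 27}}{-2527} = \sqrt{2} \sqrt{23} \left(- \frac{1}{2527}\right) = \sqrt{46} \left(- \frac{1}{2527}\right) = - \frac{\sqrt{46}}{2527}$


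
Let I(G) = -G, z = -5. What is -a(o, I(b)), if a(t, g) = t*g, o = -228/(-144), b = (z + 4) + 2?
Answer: 19/12 ≈ 1.5833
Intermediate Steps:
b = 1 (b = (-5 + 4) + 2 = -1 + 2 = 1)
o = 19/12 (o = -228*(-1/144) = 19/12 ≈ 1.5833)
a(t, g) = g*t
-a(o, I(b)) = -(-1*1)*19/12 = -(-1)*19/12 = -1*(-19/12) = 19/12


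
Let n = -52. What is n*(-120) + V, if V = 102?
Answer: 6342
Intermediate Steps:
n*(-120) + V = -52*(-120) + 102 = 6240 + 102 = 6342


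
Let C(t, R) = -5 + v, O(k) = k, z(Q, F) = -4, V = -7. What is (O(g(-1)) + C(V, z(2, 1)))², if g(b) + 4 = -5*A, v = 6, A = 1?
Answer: 64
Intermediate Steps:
g(b) = -9 (g(b) = -4 - 5*1 = -4 - 5 = -9)
C(t, R) = 1 (C(t, R) = -5 + 6 = 1)
(O(g(-1)) + C(V, z(2, 1)))² = (-9 + 1)² = (-8)² = 64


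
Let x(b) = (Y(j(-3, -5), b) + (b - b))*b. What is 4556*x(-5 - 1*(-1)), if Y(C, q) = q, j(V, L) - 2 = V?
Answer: 72896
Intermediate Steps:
j(V, L) = 2 + V
x(b) = b² (x(b) = (b + (b - b))*b = (b + 0)*b = b*b = b²)
4556*x(-5 - 1*(-1)) = 4556*(-5 - 1*(-1))² = 4556*(-5 + 1)² = 4556*(-4)² = 4556*16 = 72896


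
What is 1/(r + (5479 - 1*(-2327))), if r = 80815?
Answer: 1/88621 ≈ 1.1284e-5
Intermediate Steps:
1/(r + (5479 - 1*(-2327))) = 1/(80815 + (5479 - 1*(-2327))) = 1/(80815 + (5479 + 2327)) = 1/(80815 + 7806) = 1/88621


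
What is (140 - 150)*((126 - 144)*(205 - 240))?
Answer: -6300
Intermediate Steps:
(140 - 150)*((126 - 144)*(205 - 240)) = -(-180)*(-35) = -10*630 = -6300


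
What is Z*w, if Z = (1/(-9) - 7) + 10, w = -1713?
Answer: -14846/3 ≈ -4948.7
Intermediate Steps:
Z = 26/9 (Z = (-⅑ - 7) + 10 = -64/9 + 10 = 26/9 ≈ 2.8889)
Z*w = (26/9)*(-1713) = -14846/3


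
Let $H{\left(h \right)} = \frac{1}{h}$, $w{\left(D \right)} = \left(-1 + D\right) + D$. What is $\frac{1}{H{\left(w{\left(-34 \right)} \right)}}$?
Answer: $-69$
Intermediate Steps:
$w{\left(D \right)} = -1 + 2 D$
$\frac{1}{H{\left(w{\left(-34 \right)} \right)}} = \frac{1}{\frac{1}{-1 + 2 \left(-34\right)}} = \frac{1}{\frac{1}{-1 - 68}} = \frac{1}{\frac{1}{-69}} = \frac{1}{- \frac{1}{69}} = -69$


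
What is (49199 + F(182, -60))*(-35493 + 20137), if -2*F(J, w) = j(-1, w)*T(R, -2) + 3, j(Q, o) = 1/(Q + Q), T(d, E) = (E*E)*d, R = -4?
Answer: -755415386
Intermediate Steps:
T(d, E) = d*E² (T(d, E) = E²*d = d*E²)
j(Q, o) = 1/(2*Q)
F(J, w) = -11/2 (F(J, w) = -(((½)/(-1))*(-4*(-2)²) + 3)/2 = -(((½)*(-1))*(-4*4) + 3)/2 = -(-½*(-16) + 3)/2 = -(8 + 3)/2 = -½*11 = -11/2)
(49199 + F(182, -60))*(-35493 + 20137) = (49199 - 11/2)*(-35493 + 20137) = (98387/2)*(-15356) = -755415386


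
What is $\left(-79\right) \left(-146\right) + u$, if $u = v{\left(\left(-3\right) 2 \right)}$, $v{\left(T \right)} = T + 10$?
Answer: $11538$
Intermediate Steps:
$v{\left(T \right)} = 10 + T$
$u = 4$ ($u = 10 - 6 = 4$)
$\left(-79\right) \left(-146\right) + u = \left(-79\right) \left(-146\right) + 4 = 11534 + 4 = 11538$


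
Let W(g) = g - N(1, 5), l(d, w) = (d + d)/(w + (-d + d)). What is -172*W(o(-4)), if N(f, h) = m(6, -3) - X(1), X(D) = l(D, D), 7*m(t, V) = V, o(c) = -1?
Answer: -1720/7 ≈ -245.71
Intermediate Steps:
l(d, w) = 2*d/w (l(d, w) = (2*d)/(w + 0) = (2*d)/w = 2*d/w)
m(t, V) = V/7
X(D) = 2 (X(D) = 2*D/D = 2)
N(f, h) = -17/7 (N(f, h) = (⅐)*(-3) - 1*2 = -3/7 - 2 = -17/7)
W(g) = 17/7 + g (W(g) = g - 1*(-17/7) = g + 17/7 = 17/7 + g)
-172*W(o(-4)) = -172*(17/7 - 1) = -172*10/7 = -1720/7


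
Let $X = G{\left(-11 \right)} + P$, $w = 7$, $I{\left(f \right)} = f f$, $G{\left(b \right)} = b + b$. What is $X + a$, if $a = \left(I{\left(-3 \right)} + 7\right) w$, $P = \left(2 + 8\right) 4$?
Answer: $130$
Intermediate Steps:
$G{\left(b \right)} = 2 b$
$I{\left(f \right)} = f^{2}$
$P = 40$ ($P = 10 \cdot 4 = 40$)
$X = 18$ ($X = 2 \left(-11\right) + 40 = -22 + 40 = 18$)
$a = 112$ ($a = \left(\left(-3\right)^{2} + 7\right) 7 = \left(9 + 7\right) 7 = 16 \cdot 7 = 112$)
$X + a = 18 + 112 = 130$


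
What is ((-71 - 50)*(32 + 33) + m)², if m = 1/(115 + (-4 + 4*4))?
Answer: 997709313316/16129 ≈ 6.1858e+7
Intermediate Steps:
m = 1/127 (m = 1/(115 + (-4 + 16)) = 1/(115 + 12) = 1/127 ≈ 0.0078740)
((-71 - 50)*(32 + 33) + m)² = ((-71 - 50)*(32 + 33) + 1/127)² = (-121*65 + 1/127)² = (-7865 + 1/127)² = (-998854/127)² = 997709313316/16129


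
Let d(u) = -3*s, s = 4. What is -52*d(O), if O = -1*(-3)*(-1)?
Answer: 624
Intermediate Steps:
O = -3 (O = 3*(-1) = -3)
d(u) = -12 (d(u) = -3*4 = -12)
-52*d(O) = -52*(-12) = 624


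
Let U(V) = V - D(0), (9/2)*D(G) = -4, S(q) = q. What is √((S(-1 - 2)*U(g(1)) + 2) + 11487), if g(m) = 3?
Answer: 8*√1614/3 ≈ 107.13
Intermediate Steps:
D(G) = -8/9 (D(G) = (2/9)*(-4) = -8/9)
U(V) = 8/9 + V (U(V) = V - 1*(-8/9) = V + 8/9 = 8/9 + V)
√((S(-1 - 2)*U(g(1)) + 2) + 11487) = √(((-1 - 2)*(8/9 + 3) + 2) + 11487) = √((-3*35/9 + 2) + 11487) = √((-35/3 + 2) + 11487) = √(-29/3 + 11487) = √(34432/3) = 8*√1614/3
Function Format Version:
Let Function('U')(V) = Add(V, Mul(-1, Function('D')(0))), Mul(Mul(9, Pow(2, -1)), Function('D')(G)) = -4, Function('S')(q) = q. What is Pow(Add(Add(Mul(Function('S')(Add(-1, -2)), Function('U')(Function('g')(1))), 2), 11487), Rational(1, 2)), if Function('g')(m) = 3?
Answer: Mul(Rational(8, 3), Pow(1614, Rational(1, 2))) ≈ 107.13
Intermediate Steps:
Function('D')(G) = Rational(-8, 9) (Function('D')(G) = Mul(Rational(2, 9), -4) = Rational(-8, 9))
Function('U')(V) = Add(Rational(8, 9), V) (Function('U')(V) = Add(V, Mul(-1, Rational(-8, 9))) = Add(V, Rational(8, 9)) = Add(Rational(8, 9), V))
Pow(Add(Add(Mul(Function('S')(Add(-1, -2)), Function('U')(Function('g')(1))), 2), 11487), Rational(1, 2)) = Pow(Add(Add(Mul(Add(-1, -2), Add(Rational(8, 9), 3)), 2), 11487), Rational(1, 2)) = Pow(Add(Add(Mul(-3, Rational(35, 9)), 2), 11487), Rational(1, 2)) = Pow(Add(Add(Rational(-35, 3), 2), 11487), Rational(1, 2)) = Pow(Add(Rational(-29, 3), 11487), Rational(1, 2)) = Pow(Rational(34432, 3), Rational(1, 2)) = Mul(Rational(8, 3), Pow(1614, Rational(1, 2)))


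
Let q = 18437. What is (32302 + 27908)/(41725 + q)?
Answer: 10035/10027 ≈ 1.0008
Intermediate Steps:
(32302 + 27908)/(41725 + q) = (32302 + 27908)/(41725 + 18437) = 60210/60162 = 60210*(1/60162) = 10035/10027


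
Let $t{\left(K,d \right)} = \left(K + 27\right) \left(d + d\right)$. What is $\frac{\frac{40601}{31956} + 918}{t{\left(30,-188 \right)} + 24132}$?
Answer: $\frac{29376209}{86281200} \approx 0.34047$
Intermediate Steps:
$t{\left(K,d \right)} = 2 d \left(27 + K\right)$ ($t{\left(K,d \right)} = \left(27 + K\right) 2 d = 2 d \left(27 + K\right)$)
$\frac{\frac{40601}{31956} + 918}{t{\left(30,-188 \right)} + 24132} = \frac{\frac{40601}{31956} + 918}{2 \left(-188\right) \left(27 + 30\right) + 24132} = \frac{40601 \cdot \frac{1}{31956} + 918}{2 \left(-188\right) 57 + 24132} = \frac{\frac{40601}{31956} + 918}{-21432 + 24132} = \frac{29376209}{31956 \cdot 2700} = \frac{29376209}{31956} \cdot \frac{1}{2700} = \frac{29376209}{86281200}$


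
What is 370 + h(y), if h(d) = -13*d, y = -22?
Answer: 656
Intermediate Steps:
370 + h(y) = 370 - 13*(-22) = 370 + 286 = 656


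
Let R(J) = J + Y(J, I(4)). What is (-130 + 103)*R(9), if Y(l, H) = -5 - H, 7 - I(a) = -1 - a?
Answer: 216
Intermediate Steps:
I(a) = 8 + a (I(a) = 7 - (-1 - a) = 7 + (1 + a) = 8 + a)
R(J) = -17 + J (R(J) = J + (-5 - (8 + 4)) = J + (-5 - 1*12) = J + (-5 - 12) = J - 17 = -17 + J)
(-130 + 103)*R(9) = (-130 + 103)*(-17 + 9) = -27*(-8) = 216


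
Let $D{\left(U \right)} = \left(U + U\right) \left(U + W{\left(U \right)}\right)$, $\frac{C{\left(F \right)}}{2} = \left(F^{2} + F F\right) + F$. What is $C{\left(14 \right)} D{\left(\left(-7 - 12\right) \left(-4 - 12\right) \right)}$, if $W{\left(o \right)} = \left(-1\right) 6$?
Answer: $147121408$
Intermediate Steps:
$W{\left(o \right)} = -6$
$C{\left(F \right)} = 2 F + 4 F^{2}$ ($C{\left(F \right)} = 2 \left(\left(F^{2} + F F\right) + F\right) = 2 \left(\left(F^{2} + F^{2}\right) + F\right) = 2 \left(2 F^{2} + F\right) = 2 \left(F + 2 F^{2}\right) = 2 F + 4 F^{2}$)
$D{\left(U \right)} = 2 U \left(-6 + U\right)$ ($D{\left(U \right)} = \left(U + U\right) \left(U - 6\right) = 2 U \left(-6 + U\right)$)
$C{\left(14 \right)} D{\left(\left(-7 - 12\right) \left(-4 - 12\right) \right)} = 2 \cdot 14 \left(1 + 2 \cdot 14\right) 2 \left(-7 - 12\right) \left(-4 - 12\right) \left(-6 + \left(-7 - 12\right) \left(-4 - 12\right)\right) = 2 \cdot 14 \left(1 + 28\right) 2 \left(\left(-19\right) \left(-16\right)\right) \left(-6 - -304\right) = 2 \cdot 14 \cdot 29 \cdot 2 \cdot 304 \left(-6 + 304\right) = 812 \cdot 2 \cdot 304 \cdot 298 = 812 \cdot 181184 = 147121408$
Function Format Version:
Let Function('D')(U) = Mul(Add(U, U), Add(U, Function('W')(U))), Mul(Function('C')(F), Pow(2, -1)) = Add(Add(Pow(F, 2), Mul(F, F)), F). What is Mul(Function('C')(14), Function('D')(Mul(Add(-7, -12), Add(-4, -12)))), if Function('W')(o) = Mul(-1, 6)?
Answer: 147121408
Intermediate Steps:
Function('W')(o) = -6
Function('C')(F) = Add(Mul(2, F), Mul(4, Pow(F, 2))) (Function('C')(F) = Mul(2, Add(Add(Pow(F, 2), Mul(F, F)), F)) = Mul(2, Add(Add(Pow(F, 2), Pow(F, 2)), F)) = Mul(2, Add(Mul(2, Pow(F, 2)), F)) = Mul(2, Add(F, Mul(2, Pow(F, 2)))) = Add(Mul(2, F), Mul(4, Pow(F, 2))))
Function('D')(U) = Mul(2, U, Add(-6, U)) (Function('D')(U) = Mul(Add(U, U), Add(U, -6)) = Mul(Mul(2, U), Add(-6, U)) = Mul(2, U, Add(-6, U)))
Mul(Function('C')(14), Function('D')(Mul(Add(-7, -12), Add(-4, -12)))) = Mul(Mul(2, 14, Add(1, Mul(2, 14))), Mul(2, Mul(Add(-7, -12), Add(-4, -12)), Add(-6, Mul(Add(-7, -12), Add(-4, -12))))) = Mul(Mul(2, 14, Add(1, 28)), Mul(2, Mul(-19, -16), Add(-6, Mul(-19, -16)))) = Mul(Mul(2, 14, 29), Mul(2, 304, Add(-6, 304))) = Mul(812, Mul(2, 304, 298)) = Mul(812, 181184) = 147121408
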